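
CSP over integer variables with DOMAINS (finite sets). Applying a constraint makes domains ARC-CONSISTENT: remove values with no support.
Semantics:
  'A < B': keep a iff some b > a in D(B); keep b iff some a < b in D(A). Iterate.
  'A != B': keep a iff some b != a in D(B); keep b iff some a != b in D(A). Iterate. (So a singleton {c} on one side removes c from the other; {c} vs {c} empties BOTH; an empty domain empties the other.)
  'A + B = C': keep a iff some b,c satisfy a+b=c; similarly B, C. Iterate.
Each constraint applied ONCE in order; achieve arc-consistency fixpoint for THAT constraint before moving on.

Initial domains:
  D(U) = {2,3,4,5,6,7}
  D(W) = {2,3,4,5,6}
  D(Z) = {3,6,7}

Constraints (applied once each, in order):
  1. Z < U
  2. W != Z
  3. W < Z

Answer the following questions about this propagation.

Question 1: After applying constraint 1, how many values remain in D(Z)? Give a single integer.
Constraint 1 (Z < U) on D(Z)={3,6,7} D(U)={2,3,4,5,6,7}: Z {3,6,7}->{3,6}; U {2,3,4,5,6,7}->{4,5,6,7}
So after constraint 1: D(Z)={3,6}, size = 2

Answer: 2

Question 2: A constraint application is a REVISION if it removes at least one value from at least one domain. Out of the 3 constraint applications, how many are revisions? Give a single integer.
Answer: 2

Derivation:
Constraint 1 (Z < U) on D(Z)={3,6,7} D(U)={2,3,4,5,6,7}: Z {3,6,7}->{3,6}; U {2,3,4,5,6,7}->{4,5,6,7} => REVISION
Constraint 2 (W != Z) on D(W)={2,3,4,5,6} D(Z)={3,6}: no change => not a revision
Constraint 3 (W < Z) on D(W)={2,3,4,5,6} D(Z)={3,6}: W {2,3,4,5,6}->{2,3,4,5} => REVISION
Total revisions = 2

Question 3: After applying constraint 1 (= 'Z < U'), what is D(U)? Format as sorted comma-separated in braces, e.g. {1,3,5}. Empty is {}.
Constraint 1 (Z < U) on D(Z)={3,6,7} D(U)={2,3,4,5,6,7}: Z {3,6,7}->{3,6}; U {2,3,4,5,6,7}->{4,5,6,7}
So after constraint 1: D(U) = {4,5,6,7}

Answer: {4,5,6,7}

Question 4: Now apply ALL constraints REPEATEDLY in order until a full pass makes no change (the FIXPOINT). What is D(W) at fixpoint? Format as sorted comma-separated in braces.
Answer: {2,3,4,5}

Derivation:
pass 0 (initial): D(W)={2,3,4,5,6}
pass 1: U {2,3,4,5,6,7}->{4,5,6,7}; W {2,3,4,5,6}->{2,3,4,5}; Z {3,6,7}->{3,6}
pass 2: no change
Fixpoint after 2 passes: D(W) = {2,3,4,5}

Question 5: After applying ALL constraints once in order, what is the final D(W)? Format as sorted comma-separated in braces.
Constraint 1 (Z < U) on D(Z)={3,6,7} D(U)={2,3,4,5,6,7}: Z {3,6,7}->{3,6}; U {2,3,4,5,6,7}->{4,5,6,7}
Constraint 2 (W != Z) on D(W)={2,3,4,5,6} D(Z)={3,6}: no change
Constraint 3 (W < Z) on D(W)={2,3,4,5,6} D(Z)={3,6}: W {2,3,4,5,6}->{2,3,4,5}
So after all 3 constraints: D(W) = {2,3,4,5}

Answer: {2,3,4,5}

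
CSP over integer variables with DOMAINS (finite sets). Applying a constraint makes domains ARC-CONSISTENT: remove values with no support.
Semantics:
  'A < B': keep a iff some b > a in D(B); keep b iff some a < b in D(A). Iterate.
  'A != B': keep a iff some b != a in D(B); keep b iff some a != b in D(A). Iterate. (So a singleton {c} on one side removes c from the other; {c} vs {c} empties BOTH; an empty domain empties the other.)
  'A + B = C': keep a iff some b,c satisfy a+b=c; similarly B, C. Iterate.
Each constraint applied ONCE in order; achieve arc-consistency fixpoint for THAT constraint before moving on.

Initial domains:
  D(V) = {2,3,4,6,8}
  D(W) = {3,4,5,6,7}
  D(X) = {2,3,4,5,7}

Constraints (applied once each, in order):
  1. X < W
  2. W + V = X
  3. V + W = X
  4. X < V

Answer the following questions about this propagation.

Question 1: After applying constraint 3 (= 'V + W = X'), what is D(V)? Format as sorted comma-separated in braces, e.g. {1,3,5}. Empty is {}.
Answer: {2}

Derivation:
Constraint 1 (X < W) on D(X)={2,3,4,5,7} D(W)={3,4,5,6,7}: X {2,3,4,5,7}->{2,3,4,5}
Constraint 2 (W + V = X) on D(W)={3,4,5,6,7} D(V)={2,3,4,6,8} D(X)={2,3,4,5}: W {3,4,5,6,7}->{3}; V {2,3,4,6,8}->{2}; X {2,3,4,5}->{5}
Constraint 3 (V + W = X) on D(V)={2} D(W)={3} D(X)={5}: no change
So after constraint 3: D(V) = {2}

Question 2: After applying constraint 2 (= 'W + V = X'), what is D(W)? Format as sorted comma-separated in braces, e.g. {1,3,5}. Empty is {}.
Constraint 1 (X < W) on D(X)={2,3,4,5,7} D(W)={3,4,5,6,7}: X {2,3,4,5,7}->{2,3,4,5}
Constraint 2 (W + V = X) on D(W)={3,4,5,6,7} D(V)={2,3,4,6,8} D(X)={2,3,4,5}: W {3,4,5,6,7}->{3}; V {2,3,4,6,8}->{2}; X {2,3,4,5}->{5}
So after constraint 2: D(W) = {3}

Answer: {3}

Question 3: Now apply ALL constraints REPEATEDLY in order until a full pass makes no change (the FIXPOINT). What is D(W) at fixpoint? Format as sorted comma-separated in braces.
Answer: {}

Derivation:
pass 0 (initial): D(W)={3,4,5,6,7}
pass 1: V {2,3,4,6,8}->{}; W {3,4,5,6,7}->{3}; X {2,3,4,5,7}->{}
pass 2: W {3}->{}
pass 3: no change
Fixpoint after 3 passes: D(W) = {}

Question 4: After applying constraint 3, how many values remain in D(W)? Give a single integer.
Answer: 1

Derivation:
Constraint 1 (X < W) on D(X)={2,3,4,5,7} D(W)={3,4,5,6,7}: X {2,3,4,5,7}->{2,3,4,5}
Constraint 2 (W + V = X) on D(W)={3,4,5,6,7} D(V)={2,3,4,6,8} D(X)={2,3,4,5}: W {3,4,5,6,7}->{3}; V {2,3,4,6,8}->{2}; X {2,3,4,5}->{5}
Constraint 3 (V + W = X) on D(V)={2} D(W)={3} D(X)={5}: no change
So after constraint 3: D(W)={3}, size = 1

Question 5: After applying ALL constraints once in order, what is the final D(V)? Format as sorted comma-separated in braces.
Constraint 1 (X < W) on D(X)={2,3,4,5,7} D(W)={3,4,5,6,7}: X {2,3,4,5,7}->{2,3,4,5}
Constraint 2 (W + V = X) on D(W)={3,4,5,6,7} D(V)={2,3,4,6,8} D(X)={2,3,4,5}: W {3,4,5,6,7}->{3}; V {2,3,4,6,8}->{2}; X {2,3,4,5}->{5}
Constraint 3 (V + W = X) on D(V)={2} D(W)={3} D(X)={5}: no change
Constraint 4 (X < V) on D(X)={5} D(V)={2}: X {5}->{}; V {2}->{}
So after all 4 constraints: D(V) = {}

Answer: {}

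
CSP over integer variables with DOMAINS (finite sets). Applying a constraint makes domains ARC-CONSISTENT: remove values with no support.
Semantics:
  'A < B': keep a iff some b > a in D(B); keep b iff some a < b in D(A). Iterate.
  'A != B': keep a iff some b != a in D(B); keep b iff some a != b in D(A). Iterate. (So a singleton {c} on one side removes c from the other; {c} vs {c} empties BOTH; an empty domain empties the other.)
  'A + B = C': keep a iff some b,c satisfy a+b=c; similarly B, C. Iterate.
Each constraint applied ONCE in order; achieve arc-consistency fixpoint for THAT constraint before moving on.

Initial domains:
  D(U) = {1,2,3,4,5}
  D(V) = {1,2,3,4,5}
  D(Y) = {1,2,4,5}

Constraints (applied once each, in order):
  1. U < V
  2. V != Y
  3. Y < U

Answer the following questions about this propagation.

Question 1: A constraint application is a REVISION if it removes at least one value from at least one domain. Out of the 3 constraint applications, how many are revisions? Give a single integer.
Constraint 1 (U < V) on D(U)={1,2,3,4,5} D(V)={1,2,3,4,5}: U {1,2,3,4,5}->{1,2,3,4}; V {1,2,3,4,5}->{2,3,4,5} => REVISION
Constraint 2 (V != Y) on D(V)={2,3,4,5} D(Y)={1,2,4,5}: no change => not a revision
Constraint 3 (Y < U) on D(Y)={1,2,4,5} D(U)={1,2,3,4}: Y {1,2,4,5}->{1,2}; U {1,2,3,4}->{2,3,4} => REVISION
Total revisions = 2

Answer: 2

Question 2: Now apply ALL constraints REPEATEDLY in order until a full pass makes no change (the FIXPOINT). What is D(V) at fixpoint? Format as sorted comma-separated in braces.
Answer: {3,4,5}

Derivation:
pass 0 (initial): D(V)={1,2,3,4,5}
pass 1: U {1,2,3,4,5}->{2,3,4}; V {1,2,3,4,5}->{2,3,4,5}; Y {1,2,4,5}->{1,2}
pass 2: V {2,3,4,5}->{3,4,5}
pass 3: no change
Fixpoint after 3 passes: D(V) = {3,4,5}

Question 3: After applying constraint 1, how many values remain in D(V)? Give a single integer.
Answer: 4

Derivation:
Constraint 1 (U < V) on D(U)={1,2,3,4,5} D(V)={1,2,3,4,5}: U {1,2,3,4,5}->{1,2,3,4}; V {1,2,3,4,5}->{2,3,4,5}
So after constraint 1: D(V)={2,3,4,5}, size = 4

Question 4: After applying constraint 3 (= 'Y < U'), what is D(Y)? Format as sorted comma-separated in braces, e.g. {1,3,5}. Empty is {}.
Answer: {1,2}

Derivation:
Constraint 1 (U < V) on D(U)={1,2,3,4,5} D(V)={1,2,3,4,5}: U {1,2,3,4,5}->{1,2,3,4}; V {1,2,3,4,5}->{2,3,4,5}
Constraint 2 (V != Y) on D(V)={2,3,4,5} D(Y)={1,2,4,5}: no change
Constraint 3 (Y < U) on D(Y)={1,2,4,5} D(U)={1,2,3,4}: Y {1,2,4,5}->{1,2}; U {1,2,3,4}->{2,3,4}
So after constraint 3: D(Y) = {1,2}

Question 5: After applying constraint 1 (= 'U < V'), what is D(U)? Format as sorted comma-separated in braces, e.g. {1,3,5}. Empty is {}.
Answer: {1,2,3,4}

Derivation:
Constraint 1 (U < V) on D(U)={1,2,3,4,5} D(V)={1,2,3,4,5}: U {1,2,3,4,5}->{1,2,3,4}; V {1,2,3,4,5}->{2,3,4,5}
So after constraint 1: D(U) = {1,2,3,4}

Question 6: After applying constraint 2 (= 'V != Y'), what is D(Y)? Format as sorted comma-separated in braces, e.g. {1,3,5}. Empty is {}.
Answer: {1,2,4,5}

Derivation:
Constraint 1 (U < V) on D(U)={1,2,3,4,5} D(V)={1,2,3,4,5}: U {1,2,3,4,5}->{1,2,3,4}; V {1,2,3,4,5}->{2,3,4,5}
Constraint 2 (V != Y) on D(V)={2,3,4,5} D(Y)={1,2,4,5}: no change
So after constraint 2: D(Y) = {1,2,4,5}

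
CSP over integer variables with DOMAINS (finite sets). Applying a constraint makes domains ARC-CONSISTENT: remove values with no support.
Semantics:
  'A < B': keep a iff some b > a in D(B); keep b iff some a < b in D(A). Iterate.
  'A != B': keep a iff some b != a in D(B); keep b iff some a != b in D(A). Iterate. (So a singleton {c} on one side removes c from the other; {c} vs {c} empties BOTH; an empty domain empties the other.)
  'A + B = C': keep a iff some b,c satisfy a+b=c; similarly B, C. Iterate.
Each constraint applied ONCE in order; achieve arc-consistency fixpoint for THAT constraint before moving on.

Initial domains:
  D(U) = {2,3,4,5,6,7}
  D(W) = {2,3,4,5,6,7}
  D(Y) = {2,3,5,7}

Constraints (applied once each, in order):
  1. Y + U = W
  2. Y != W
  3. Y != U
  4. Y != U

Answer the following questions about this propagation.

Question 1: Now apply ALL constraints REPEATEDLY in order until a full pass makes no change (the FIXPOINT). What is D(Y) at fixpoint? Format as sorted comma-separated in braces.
pass 0 (initial): D(Y)={2,3,5,7}
pass 1: U {2,3,4,5,6,7}->{2,3,4,5}; W {2,3,4,5,6,7}->{4,5,6,7}; Y {2,3,5,7}->{2,3,5}
pass 2: no change
Fixpoint after 2 passes: D(Y) = {2,3,5}

Answer: {2,3,5}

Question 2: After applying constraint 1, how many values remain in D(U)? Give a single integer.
Constraint 1 (Y + U = W) on D(Y)={2,3,5,7} D(U)={2,3,4,5,6,7} D(W)={2,3,4,5,6,7}: Y {2,3,5,7}->{2,3,5}; U {2,3,4,5,6,7}->{2,3,4,5}; W {2,3,4,5,6,7}->{4,5,6,7}
So after constraint 1: D(U)={2,3,4,5}, size = 4

Answer: 4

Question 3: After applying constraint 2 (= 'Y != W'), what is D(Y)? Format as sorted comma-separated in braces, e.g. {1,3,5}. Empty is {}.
Answer: {2,3,5}

Derivation:
Constraint 1 (Y + U = W) on D(Y)={2,3,5,7} D(U)={2,3,4,5,6,7} D(W)={2,3,4,5,6,7}: Y {2,3,5,7}->{2,3,5}; U {2,3,4,5,6,7}->{2,3,4,5}; W {2,3,4,5,6,7}->{4,5,6,7}
Constraint 2 (Y != W) on D(Y)={2,3,5} D(W)={4,5,6,7}: no change
So after constraint 2: D(Y) = {2,3,5}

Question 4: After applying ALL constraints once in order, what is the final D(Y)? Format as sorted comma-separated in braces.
Constraint 1 (Y + U = W) on D(Y)={2,3,5,7} D(U)={2,3,4,5,6,7} D(W)={2,3,4,5,6,7}: Y {2,3,5,7}->{2,3,5}; U {2,3,4,5,6,7}->{2,3,4,5}; W {2,3,4,5,6,7}->{4,5,6,7}
Constraint 2 (Y != W) on D(Y)={2,3,5} D(W)={4,5,6,7}: no change
Constraint 3 (Y != U) on D(Y)={2,3,5} D(U)={2,3,4,5}: no change
Constraint 4 (Y != U) on D(Y)={2,3,5} D(U)={2,3,4,5}: no change
So after all 4 constraints: D(Y) = {2,3,5}

Answer: {2,3,5}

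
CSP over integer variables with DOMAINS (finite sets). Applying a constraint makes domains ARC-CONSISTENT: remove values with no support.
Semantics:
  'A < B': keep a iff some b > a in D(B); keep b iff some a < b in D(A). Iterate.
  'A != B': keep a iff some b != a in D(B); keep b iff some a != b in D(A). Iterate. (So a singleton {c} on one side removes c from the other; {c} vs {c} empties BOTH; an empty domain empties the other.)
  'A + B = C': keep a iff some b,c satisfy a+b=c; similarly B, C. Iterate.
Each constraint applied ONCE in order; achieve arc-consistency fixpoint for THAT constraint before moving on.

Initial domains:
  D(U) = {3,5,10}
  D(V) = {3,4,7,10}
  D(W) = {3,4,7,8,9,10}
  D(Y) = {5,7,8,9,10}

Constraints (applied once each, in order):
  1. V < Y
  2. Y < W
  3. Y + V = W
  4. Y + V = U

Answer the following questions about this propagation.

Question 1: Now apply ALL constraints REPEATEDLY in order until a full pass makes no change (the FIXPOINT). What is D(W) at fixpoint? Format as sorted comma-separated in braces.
pass 0 (initial): D(W)={3,4,7,8,9,10}
pass 1: U {3,5,10}->{10}; V {3,4,7,10}->{3}; W {3,4,7,8,9,10}->{8,9,10}; Y {5,7,8,9,10}->{7}
pass 2: W {8,9,10}->{10}
pass 3: no change
Fixpoint after 3 passes: D(W) = {10}

Answer: {10}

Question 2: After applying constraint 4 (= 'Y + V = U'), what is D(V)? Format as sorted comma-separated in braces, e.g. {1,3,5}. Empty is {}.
Constraint 1 (V < Y) on D(V)={3,4,7,10} D(Y)={5,7,8,9,10}: V {3,4,7,10}->{3,4,7}
Constraint 2 (Y < W) on D(Y)={5,7,8,9,10} D(W)={3,4,7,8,9,10}: Y {5,7,8,9,10}->{5,7,8,9}; W {3,4,7,8,9,10}->{7,8,9,10}
Constraint 3 (Y + V = W) on D(Y)={5,7,8,9} D(V)={3,4,7} D(W)={7,8,9,10}: Y {5,7,8,9}->{5,7}; V {3,4,7}->{3,4}; W {7,8,9,10}->{8,9,10}
Constraint 4 (Y + V = U) on D(Y)={5,7} D(V)={3,4} D(U)={3,5,10}: Y {5,7}->{7}; V {3,4}->{3}; U {3,5,10}->{10}
So after constraint 4: D(V) = {3}

Answer: {3}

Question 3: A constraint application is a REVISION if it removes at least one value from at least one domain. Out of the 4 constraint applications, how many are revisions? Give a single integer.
Constraint 1 (V < Y) on D(V)={3,4,7,10} D(Y)={5,7,8,9,10}: V {3,4,7,10}->{3,4,7} => REVISION
Constraint 2 (Y < W) on D(Y)={5,7,8,9,10} D(W)={3,4,7,8,9,10}: Y {5,7,8,9,10}->{5,7,8,9}; W {3,4,7,8,9,10}->{7,8,9,10} => REVISION
Constraint 3 (Y + V = W) on D(Y)={5,7,8,9} D(V)={3,4,7} D(W)={7,8,9,10}: Y {5,7,8,9}->{5,7}; V {3,4,7}->{3,4}; W {7,8,9,10}->{8,9,10} => REVISION
Constraint 4 (Y + V = U) on D(Y)={5,7} D(V)={3,4} D(U)={3,5,10}: Y {5,7}->{7}; V {3,4}->{3}; U {3,5,10}->{10} => REVISION
Total revisions = 4

Answer: 4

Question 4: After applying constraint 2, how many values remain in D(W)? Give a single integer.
Answer: 4

Derivation:
Constraint 1 (V < Y) on D(V)={3,4,7,10} D(Y)={5,7,8,9,10}: V {3,4,7,10}->{3,4,7}
Constraint 2 (Y < W) on D(Y)={5,7,8,9,10} D(W)={3,4,7,8,9,10}: Y {5,7,8,9,10}->{5,7,8,9}; W {3,4,7,8,9,10}->{7,8,9,10}
So after constraint 2: D(W)={7,8,9,10}, size = 4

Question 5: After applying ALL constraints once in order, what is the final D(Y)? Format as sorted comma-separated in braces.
Answer: {7}

Derivation:
Constraint 1 (V < Y) on D(V)={3,4,7,10} D(Y)={5,7,8,9,10}: V {3,4,7,10}->{3,4,7}
Constraint 2 (Y < W) on D(Y)={5,7,8,9,10} D(W)={3,4,7,8,9,10}: Y {5,7,8,9,10}->{5,7,8,9}; W {3,4,7,8,9,10}->{7,8,9,10}
Constraint 3 (Y + V = W) on D(Y)={5,7,8,9} D(V)={3,4,7} D(W)={7,8,9,10}: Y {5,7,8,9}->{5,7}; V {3,4,7}->{3,4}; W {7,8,9,10}->{8,9,10}
Constraint 4 (Y + V = U) on D(Y)={5,7} D(V)={3,4} D(U)={3,5,10}: Y {5,7}->{7}; V {3,4}->{3}; U {3,5,10}->{10}
So after all 4 constraints: D(Y) = {7}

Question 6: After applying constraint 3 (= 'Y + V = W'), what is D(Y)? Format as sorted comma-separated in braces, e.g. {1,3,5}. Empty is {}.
Constraint 1 (V < Y) on D(V)={3,4,7,10} D(Y)={5,7,8,9,10}: V {3,4,7,10}->{3,4,7}
Constraint 2 (Y < W) on D(Y)={5,7,8,9,10} D(W)={3,4,7,8,9,10}: Y {5,7,8,9,10}->{5,7,8,9}; W {3,4,7,8,9,10}->{7,8,9,10}
Constraint 3 (Y + V = W) on D(Y)={5,7,8,9} D(V)={3,4,7} D(W)={7,8,9,10}: Y {5,7,8,9}->{5,7}; V {3,4,7}->{3,4}; W {7,8,9,10}->{8,9,10}
So after constraint 3: D(Y) = {5,7}

Answer: {5,7}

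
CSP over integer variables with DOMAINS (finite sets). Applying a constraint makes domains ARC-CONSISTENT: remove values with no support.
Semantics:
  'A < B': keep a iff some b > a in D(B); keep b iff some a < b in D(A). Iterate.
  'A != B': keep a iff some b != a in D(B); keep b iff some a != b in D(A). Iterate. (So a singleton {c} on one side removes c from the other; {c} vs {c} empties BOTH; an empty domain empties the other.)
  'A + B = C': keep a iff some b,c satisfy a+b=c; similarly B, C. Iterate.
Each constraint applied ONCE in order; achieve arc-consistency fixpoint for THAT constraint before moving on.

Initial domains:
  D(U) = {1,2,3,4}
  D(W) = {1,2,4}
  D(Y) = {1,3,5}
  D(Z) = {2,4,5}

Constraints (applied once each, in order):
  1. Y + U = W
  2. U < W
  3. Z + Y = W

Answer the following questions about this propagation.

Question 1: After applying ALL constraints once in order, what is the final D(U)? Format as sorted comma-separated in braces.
Answer: {1,3}

Derivation:
Constraint 1 (Y + U = W) on D(Y)={1,3,5} D(U)={1,2,3,4} D(W)={1,2,4}: Y {1,3,5}->{1,3}; U {1,2,3,4}->{1,3}; W {1,2,4}->{2,4}
Constraint 2 (U < W) on D(U)={1,3} D(W)={2,4}: no change
Constraint 3 (Z + Y = W) on D(Z)={2,4,5} D(Y)={1,3} D(W)={2,4}: Z {2,4,5}->{}; Y {1,3}->{}; W {2,4}->{}
So after all 3 constraints: D(U) = {1,3}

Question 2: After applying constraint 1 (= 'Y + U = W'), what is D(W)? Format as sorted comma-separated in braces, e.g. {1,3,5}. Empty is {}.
Constraint 1 (Y + U = W) on D(Y)={1,3,5} D(U)={1,2,3,4} D(W)={1,2,4}: Y {1,3,5}->{1,3}; U {1,2,3,4}->{1,3}; W {1,2,4}->{2,4}
So after constraint 1: D(W) = {2,4}

Answer: {2,4}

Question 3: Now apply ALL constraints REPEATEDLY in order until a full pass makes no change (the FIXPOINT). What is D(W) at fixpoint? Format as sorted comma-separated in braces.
pass 0 (initial): D(W)={1,2,4}
pass 1: U {1,2,3,4}->{1,3}; W {1,2,4}->{}; Y {1,3,5}->{}; Z {2,4,5}->{}
pass 2: U {1,3}->{}
pass 3: no change
Fixpoint after 3 passes: D(W) = {}

Answer: {}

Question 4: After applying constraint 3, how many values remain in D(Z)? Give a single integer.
Constraint 1 (Y + U = W) on D(Y)={1,3,5} D(U)={1,2,3,4} D(W)={1,2,4}: Y {1,3,5}->{1,3}; U {1,2,3,4}->{1,3}; W {1,2,4}->{2,4}
Constraint 2 (U < W) on D(U)={1,3} D(W)={2,4}: no change
Constraint 3 (Z + Y = W) on D(Z)={2,4,5} D(Y)={1,3} D(W)={2,4}: Z {2,4,5}->{}; Y {1,3}->{}; W {2,4}->{}
So after constraint 3: D(Z)={}, size = 0

Answer: 0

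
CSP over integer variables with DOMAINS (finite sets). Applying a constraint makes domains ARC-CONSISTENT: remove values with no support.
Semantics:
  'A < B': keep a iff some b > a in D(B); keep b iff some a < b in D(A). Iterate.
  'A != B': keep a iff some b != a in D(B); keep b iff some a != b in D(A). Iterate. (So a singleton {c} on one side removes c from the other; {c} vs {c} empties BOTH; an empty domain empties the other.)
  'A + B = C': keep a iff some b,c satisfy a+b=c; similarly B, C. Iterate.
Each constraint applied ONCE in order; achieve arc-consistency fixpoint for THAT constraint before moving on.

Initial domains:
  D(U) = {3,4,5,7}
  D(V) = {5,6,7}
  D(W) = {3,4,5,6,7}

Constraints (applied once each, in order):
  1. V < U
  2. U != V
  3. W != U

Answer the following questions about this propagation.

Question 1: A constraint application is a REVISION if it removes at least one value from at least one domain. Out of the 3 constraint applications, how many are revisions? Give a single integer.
Answer: 2

Derivation:
Constraint 1 (V < U) on D(V)={5,6,7} D(U)={3,4,5,7}: V {5,6,7}->{5,6}; U {3,4,5,7}->{7} => REVISION
Constraint 2 (U != V) on D(U)={7} D(V)={5,6}: no change => not a revision
Constraint 3 (W != U) on D(W)={3,4,5,6,7} D(U)={7}: W {3,4,5,6,7}->{3,4,5,6} => REVISION
Total revisions = 2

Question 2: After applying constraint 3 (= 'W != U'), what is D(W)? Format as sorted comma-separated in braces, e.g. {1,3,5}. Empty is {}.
Answer: {3,4,5,6}

Derivation:
Constraint 1 (V < U) on D(V)={5,6,7} D(U)={3,4,5,7}: V {5,6,7}->{5,6}; U {3,4,5,7}->{7}
Constraint 2 (U != V) on D(U)={7} D(V)={5,6}: no change
Constraint 3 (W != U) on D(W)={3,4,5,6,7} D(U)={7}: W {3,4,5,6,7}->{3,4,5,6}
So after constraint 3: D(W) = {3,4,5,6}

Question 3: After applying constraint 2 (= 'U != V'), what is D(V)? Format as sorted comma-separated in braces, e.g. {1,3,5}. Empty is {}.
Answer: {5,6}

Derivation:
Constraint 1 (V < U) on D(V)={5,6,7} D(U)={3,4,5,7}: V {5,6,7}->{5,6}; U {3,4,5,7}->{7}
Constraint 2 (U != V) on D(U)={7} D(V)={5,6}: no change
So after constraint 2: D(V) = {5,6}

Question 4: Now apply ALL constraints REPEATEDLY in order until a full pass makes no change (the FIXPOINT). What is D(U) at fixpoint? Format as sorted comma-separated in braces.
pass 0 (initial): D(U)={3,4,5,7}
pass 1: U {3,4,5,7}->{7}; V {5,6,7}->{5,6}; W {3,4,5,6,7}->{3,4,5,6}
pass 2: no change
Fixpoint after 2 passes: D(U) = {7}

Answer: {7}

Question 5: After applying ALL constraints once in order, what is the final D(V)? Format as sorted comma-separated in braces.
Answer: {5,6}

Derivation:
Constraint 1 (V < U) on D(V)={5,6,7} D(U)={3,4,5,7}: V {5,6,7}->{5,6}; U {3,4,5,7}->{7}
Constraint 2 (U != V) on D(U)={7} D(V)={5,6}: no change
Constraint 3 (W != U) on D(W)={3,4,5,6,7} D(U)={7}: W {3,4,5,6,7}->{3,4,5,6}
So after all 3 constraints: D(V) = {5,6}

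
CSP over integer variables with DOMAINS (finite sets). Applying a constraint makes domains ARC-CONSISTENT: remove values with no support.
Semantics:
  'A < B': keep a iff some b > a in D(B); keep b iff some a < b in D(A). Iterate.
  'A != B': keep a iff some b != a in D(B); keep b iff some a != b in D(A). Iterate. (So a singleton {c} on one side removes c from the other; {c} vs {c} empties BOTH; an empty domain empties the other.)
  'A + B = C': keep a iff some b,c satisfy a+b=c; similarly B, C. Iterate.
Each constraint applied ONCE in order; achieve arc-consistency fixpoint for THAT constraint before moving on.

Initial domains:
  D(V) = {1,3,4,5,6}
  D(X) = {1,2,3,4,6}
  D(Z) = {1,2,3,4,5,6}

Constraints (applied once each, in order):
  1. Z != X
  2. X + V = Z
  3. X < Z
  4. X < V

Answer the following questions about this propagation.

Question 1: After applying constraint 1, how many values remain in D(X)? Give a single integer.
Constraint 1 (Z != X) on D(Z)={1,2,3,4,5,6} D(X)={1,2,3,4,6}: no change
So after constraint 1: D(X)={1,2,3,4,6}, size = 5

Answer: 5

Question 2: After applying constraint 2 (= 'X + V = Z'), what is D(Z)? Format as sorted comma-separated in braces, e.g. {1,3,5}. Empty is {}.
Constraint 1 (Z != X) on D(Z)={1,2,3,4,5,6} D(X)={1,2,3,4,6}: no change
Constraint 2 (X + V = Z) on D(X)={1,2,3,4,6} D(V)={1,3,4,5,6} D(Z)={1,2,3,4,5,6}: X {1,2,3,4,6}->{1,2,3,4}; V {1,3,4,5,6}->{1,3,4,5}; Z {1,2,3,4,5,6}->{2,3,4,5,6}
So after constraint 2: D(Z) = {2,3,4,5,6}

Answer: {2,3,4,5,6}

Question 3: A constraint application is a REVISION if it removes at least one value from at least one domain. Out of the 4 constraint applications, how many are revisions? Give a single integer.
Constraint 1 (Z != X) on D(Z)={1,2,3,4,5,6} D(X)={1,2,3,4,6}: no change => not a revision
Constraint 2 (X + V = Z) on D(X)={1,2,3,4,6} D(V)={1,3,4,5,6} D(Z)={1,2,3,4,5,6}: X {1,2,3,4,6}->{1,2,3,4}; V {1,3,4,5,6}->{1,3,4,5}; Z {1,2,3,4,5,6}->{2,3,4,5,6} => REVISION
Constraint 3 (X < Z) on D(X)={1,2,3,4} D(Z)={2,3,4,5,6}: no change => not a revision
Constraint 4 (X < V) on D(X)={1,2,3,4} D(V)={1,3,4,5}: V {1,3,4,5}->{3,4,5} => REVISION
Total revisions = 2

Answer: 2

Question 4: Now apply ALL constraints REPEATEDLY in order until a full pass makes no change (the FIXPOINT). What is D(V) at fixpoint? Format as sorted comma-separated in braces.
Answer: {3,4,5}

Derivation:
pass 0 (initial): D(V)={1,3,4,5,6}
pass 1: V {1,3,4,5,6}->{3,4,5}; X {1,2,3,4,6}->{1,2,3,4}; Z {1,2,3,4,5,6}->{2,3,4,5,6}
pass 2: X {1,2,3,4}->{1,2,3}; Z {2,3,4,5,6}->{4,5,6}
pass 3: no change
Fixpoint after 3 passes: D(V) = {3,4,5}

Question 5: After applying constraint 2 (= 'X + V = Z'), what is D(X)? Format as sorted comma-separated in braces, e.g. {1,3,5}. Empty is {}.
Constraint 1 (Z != X) on D(Z)={1,2,3,4,5,6} D(X)={1,2,3,4,6}: no change
Constraint 2 (X + V = Z) on D(X)={1,2,3,4,6} D(V)={1,3,4,5,6} D(Z)={1,2,3,4,5,6}: X {1,2,3,4,6}->{1,2,3,4}; V {1,3,4,5,6}->{1,3,4,5}; Z {1,2,3,4,5,6}->{2,3,4,5,6}
So after constraint 2: D(X) = {1,2,3,4}

Answer: {1,2,3,4}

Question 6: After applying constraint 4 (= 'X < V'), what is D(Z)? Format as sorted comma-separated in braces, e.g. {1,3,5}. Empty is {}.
Constraint 1 (Z != X) on D(Z)={1,2,3,4,5,6} D(X)={1,2,3,4,6}: no change
Constraint 2 (X + V = Z) on D(X)={1,2,3,4,6} D(V)={1,3,4,5,6} D(Z)={1,2,3,4,5,6}: X {1,2,3,4,6}->{1,2,3,4}; V {1,3,4,5,6}->{1,3,4,5}; Z {1,2,3,4,5,6}->{2,3,4,5,6}
Constraint 3 (X < Z) on D(X)={1,2,3,4} D(Z)={2,3,4,5,6}: no change
Constraint 4 (X < V) on D(X)={1,2,3,4} D(V)={1,3,4,5}: V {1,3,4,5}->{3,4,5}
So after constraint 4: D(Z) = {2,3,4,5,6}

Answer: {2,3,4,5,6}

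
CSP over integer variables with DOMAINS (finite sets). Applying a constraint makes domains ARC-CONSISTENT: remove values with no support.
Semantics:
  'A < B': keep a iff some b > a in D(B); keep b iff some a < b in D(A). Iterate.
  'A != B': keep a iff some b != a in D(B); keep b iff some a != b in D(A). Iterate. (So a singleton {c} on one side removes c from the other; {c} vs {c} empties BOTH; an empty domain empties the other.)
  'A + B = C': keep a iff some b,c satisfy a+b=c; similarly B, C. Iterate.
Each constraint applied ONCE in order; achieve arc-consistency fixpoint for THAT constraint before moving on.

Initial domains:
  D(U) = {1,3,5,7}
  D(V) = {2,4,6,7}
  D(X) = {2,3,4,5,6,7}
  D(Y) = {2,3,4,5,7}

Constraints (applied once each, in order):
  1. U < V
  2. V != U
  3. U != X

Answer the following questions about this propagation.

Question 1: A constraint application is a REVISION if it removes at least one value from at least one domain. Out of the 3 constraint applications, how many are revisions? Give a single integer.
Constraint 1 (U < V) on D(U)={1,3,5,7} D(V)={2,4,6,7}: U {1,3,5,7}->{1,3,5} => REVISION
Constraint 2 (V != U) on D(V)={2,4,6,7} D(U)={1,3,5}: no change => not a revision
Constraint 3 (U != X) on D(U)={1,3,5} D(X)={2,3,4,5,6,7}: no change => not a revision
Total revisions = 1

Answer: 1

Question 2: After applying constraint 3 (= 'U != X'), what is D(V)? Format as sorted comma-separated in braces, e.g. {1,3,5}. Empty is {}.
Constraint 1 (U < V) on D(U)={1,3,5,7} D(V)={2,4,6,7}: U {1,3,5,7}->{1,3,5}
Constraint 2 (V != U) on D(V)={2,4,6,7} D(U)={1,3,5}: no change
Constraint 3 (U != X) on D(U)={1,3,5} D(X)={2,3,4,5,6,7}: no change
So after constraint 3: D(V) = {2,4,6,7}

Answer: {2,4,6,7}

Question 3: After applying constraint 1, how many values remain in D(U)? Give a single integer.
Constraint 1 (U < V) on D(U)={1,3,5,7} D(V)={2,4,6,7}: U {1,3,5,7}->{1,3,5}
So after constraint 1: D(U)={1,3,5}, size = 3

Answer: 3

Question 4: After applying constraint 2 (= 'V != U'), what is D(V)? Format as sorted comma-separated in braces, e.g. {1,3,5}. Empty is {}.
Constraint 1 (U < V) on D(U)={1,3,5,7} D(V)={2,4,6,7}: U {1,3,5,7}->{1,3,5}
Constraint 2 (V != U) on D(V)={2,4,6,7} D(U)={1,3,5}: no change
So after constraint 2: D(V) = {2,4,6,7}

Answer: {2,4,6,7}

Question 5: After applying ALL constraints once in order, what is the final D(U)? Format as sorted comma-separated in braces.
Constraint 1 (U < V) on D(U)={1,3,5,7} D(V)={2,4,6,7}: U {1,3,5,7}->{1,3,5}
Constraint 2 (V != U) on D(V)={2,4,6,7} D(U)={1,3,5}: no change
Constraint 3 (U != X) on D(U)={1,3,5} D(X)={2,3,4,5,6,7}: no change
So after all 3 constraints: D(U) = {1,3,5}

Answer: {1,3,5}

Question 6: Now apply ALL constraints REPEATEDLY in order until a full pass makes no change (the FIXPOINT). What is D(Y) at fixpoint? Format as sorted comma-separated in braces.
pass 0 (initial): D(Y)={2,3,4,5,7}
pass 1: U {1,3,5,7}->{1,3,5}
pass 2: no change
Fixpoint after 2 passes: D(Y) = {2,3,4,5,7}

Answer: {2,3,4,5,7}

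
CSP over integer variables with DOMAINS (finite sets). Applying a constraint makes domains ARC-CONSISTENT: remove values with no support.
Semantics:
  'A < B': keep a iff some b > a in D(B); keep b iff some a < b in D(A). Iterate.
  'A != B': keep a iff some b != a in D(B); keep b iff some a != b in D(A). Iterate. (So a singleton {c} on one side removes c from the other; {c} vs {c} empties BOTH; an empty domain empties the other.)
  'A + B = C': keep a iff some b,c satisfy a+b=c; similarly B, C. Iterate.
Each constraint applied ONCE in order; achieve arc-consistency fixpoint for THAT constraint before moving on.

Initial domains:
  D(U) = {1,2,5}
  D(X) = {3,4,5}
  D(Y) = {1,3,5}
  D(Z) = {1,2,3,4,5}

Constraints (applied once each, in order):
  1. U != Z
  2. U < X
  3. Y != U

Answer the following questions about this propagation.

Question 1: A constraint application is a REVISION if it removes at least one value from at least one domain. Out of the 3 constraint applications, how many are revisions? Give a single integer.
Answer: 1

Derivation:
Constraint 1 (U != Z) on D(U)={1,2,5} D(Z)={1,2,3,4,5}: no change => not a revision
Constraint 2 (U < X) on D(U)={1,2,5} D(X)={3,4,5}: U {1,2,5}->{1,2} => REVISION
Constraint 3 (Y != U) on D(Y)={1,3,5} D(U)={1,2}: no change => not a revision
Total revisions = 1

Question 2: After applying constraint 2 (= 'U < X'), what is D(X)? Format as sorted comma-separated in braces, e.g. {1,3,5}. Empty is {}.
Constraint 1 (U != Z) on D(U)={1,2,5} D(Z)={1,2,3,4,5}: no change
Constraint 2 (U < X) on D(U)={1,2,5} D(X)={3,4,5}: U {1,2,5}->{1,2}
So after constraint 2: D(X) = {3,4,5}

Answer: {3,4,5}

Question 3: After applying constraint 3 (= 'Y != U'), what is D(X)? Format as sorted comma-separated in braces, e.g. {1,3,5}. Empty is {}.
Answer: {3,4,5}

Derivation:
Constraint 1 (U != Z) on D(U)={1,2,5} D(Z)={1,2,3,4,5}: no change
Constraint 2 (U < X) on D(U)={1,2,5} D(X)={3,4,5}: U {1,2,5}->{1,2}
Constraint 3 (Y != U) on D(Y)={1,3,5} D(U)={1,2}: no change
So after constraint 3: D(X) = {3,4,5}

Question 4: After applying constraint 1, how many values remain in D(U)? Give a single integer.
Constraint 1 (U != Z) on D(U)={1,2,5} D(Z)={1,2,3,4,5}: no change
So after constraint 1: D(U)={1,2,5}, size = 3

Answer: 3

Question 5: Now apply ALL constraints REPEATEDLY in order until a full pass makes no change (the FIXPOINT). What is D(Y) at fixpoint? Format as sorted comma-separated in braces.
Answer: {1,3,5}

Derivation:
pass 0 (initial): D(Y)={1,3,5}
pass 1: U {1,2,5}->{1,2}
pass 2: no change
Fixpoint after 2 passes: D(Y) = {1,3,5}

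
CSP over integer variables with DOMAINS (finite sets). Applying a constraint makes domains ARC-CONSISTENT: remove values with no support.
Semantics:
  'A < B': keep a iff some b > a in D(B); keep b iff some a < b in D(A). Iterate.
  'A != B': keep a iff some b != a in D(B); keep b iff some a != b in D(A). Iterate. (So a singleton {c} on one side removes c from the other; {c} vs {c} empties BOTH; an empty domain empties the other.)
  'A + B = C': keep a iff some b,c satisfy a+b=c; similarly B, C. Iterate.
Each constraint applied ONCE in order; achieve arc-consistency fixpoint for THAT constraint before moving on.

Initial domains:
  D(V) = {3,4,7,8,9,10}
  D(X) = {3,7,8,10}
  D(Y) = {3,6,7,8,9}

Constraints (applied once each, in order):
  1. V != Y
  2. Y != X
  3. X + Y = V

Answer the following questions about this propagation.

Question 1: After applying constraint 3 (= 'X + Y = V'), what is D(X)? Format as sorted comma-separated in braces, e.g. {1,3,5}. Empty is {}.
Answer: {3,7}

Derivation:
Constraint 1 (V != Y) on D(V)={3,4,7,8,9,10} D(Y)={3,6,7,8,9}: no change
Constraint 2 (Y != X) on D(Y)={3,6,7,8,9} D(X)={3,7,8,10}: no change
Constraint 3 (X + Y = V) on D(X)={3,7,8,10} D(Y)={3,6,7,8,9} D(V)={3,4,7,8,9,10}: X {3,7,8,10}->{3,7}; Y {3,6,7,8,9}->{3,6,7}; V {3,4,7,8,9,10}->{9,10}
So after constraint 3: D(X) = {3,7}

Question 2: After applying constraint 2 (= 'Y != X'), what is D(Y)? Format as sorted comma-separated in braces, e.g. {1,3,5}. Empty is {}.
Answer: {3,6,7,8,9}

Derivation:
Constraint 1 (V != Y) on D(V)={3,4,7,8,9,10} D(Y)={3,6,7,8,9}: no change
Constraint 2 (Y != X) on D(Y)={3,6,7,8,9} D(X)={3,7,8,10}: no change
So after constraint 2: D(Y) = {3,6,7,8,9}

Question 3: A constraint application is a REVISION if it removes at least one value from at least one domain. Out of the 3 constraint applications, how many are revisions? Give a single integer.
Constraint 1 (V != Y) on D(V)={3,4,7,8,9,10} D(Y)={3,6,7,8,9}: no change => not a revision
Constraint 2 (Y != X) on D(Y)={3,6,7,8,9} D(X)={3,7,8,10}: no change => not a revision
Constraint 3 (X + Y = V) on D(X)={3,7,8,10} D(Y)={3,6,7,8,9} D(V)={3,4,7,8,9,10}: X {3,7,8,10}->{3,7}; Y {3,6,7,8,9}->{3,6,7}; V {3,4,7,8,9,10}->{9,10} => REVISION
Total revisions = 1

Answer: 1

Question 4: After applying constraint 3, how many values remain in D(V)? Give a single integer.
Answer: 2

Derivation:
Constraint 1 (V != Y) on D(V)={3,4,7,8,9,10} D(Y)={3,6,7,8,9}: no change
Constraint 2 (Y != X) on D(Y)={3,6,7,8,9} D(X)={3,7,8,10}: no change
Constraint 3 (X + Y = V) on D(X)={3,7,8,10} D(Y)={3,6,7,8,9} D(V)={3,4,7,8,9,10}: X {3,7,8,10}->{3,7}; Y {3,6,7,8,9}->{3,6,7}; V {3,4,7,8,9,10}->{9,10}
So after constraint 3: D(V)={9,10}, size = 2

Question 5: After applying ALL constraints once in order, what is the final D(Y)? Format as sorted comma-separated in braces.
Answer: {3,6,7}

Derivation:
Constraint 1 (V != Y) on D(V)={3,4,7,8,9,10} D(Y)={3,6,7,8,9}: no change
Constraint 2 (Y != X) on D(Y)={3,6,7,8,9} D(X)={3,7,8,10}: no change
Constraint 3 (X + Y = V) on D(X)={3,7,8,10} D(Y)={3,6,7,8,9} D(V)={3,4,7,8,9,10}: X {3,7,8,10}->{3,7}; Y {3,6,7,8,9}->{3,6,7}; V {3,4,7,8,9,10}->{9,10}
So after all 3 constraints: D(Y) = {3,6,7}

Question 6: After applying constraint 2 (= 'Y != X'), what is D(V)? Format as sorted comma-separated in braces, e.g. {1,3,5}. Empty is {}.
Answer: {3,4,7,8,9,10}

Derivation:
Constraint 1 (V != Y) on D(V)={3,4,7,8,9,10} D(Y)={3,6,7,8,9}: no change
Constraint 2 (Y != X) on D(Y)={3,6,7,8,9} D(X)={3,7,8,10}: no change
So after constraint 2: D(V) = {3,4,7,8,9,10}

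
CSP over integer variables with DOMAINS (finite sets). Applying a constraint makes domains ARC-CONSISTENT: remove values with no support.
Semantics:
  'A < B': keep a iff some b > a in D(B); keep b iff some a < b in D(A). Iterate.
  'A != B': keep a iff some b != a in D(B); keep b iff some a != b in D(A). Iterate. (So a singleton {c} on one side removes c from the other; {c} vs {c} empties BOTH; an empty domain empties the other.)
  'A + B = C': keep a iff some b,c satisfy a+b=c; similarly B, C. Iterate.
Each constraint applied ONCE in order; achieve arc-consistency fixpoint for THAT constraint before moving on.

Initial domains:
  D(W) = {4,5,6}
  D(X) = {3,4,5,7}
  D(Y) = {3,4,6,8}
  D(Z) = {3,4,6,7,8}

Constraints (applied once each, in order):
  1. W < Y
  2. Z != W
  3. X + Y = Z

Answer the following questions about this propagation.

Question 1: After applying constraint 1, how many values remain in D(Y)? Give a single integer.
Constraint 1 (W < Y) on D(W)={4,5,6} D(Y)={3,4,6,8}: Y {3,4,6,8}->{6,8}
So after constraint 1: D(Y)={6,8}, size = 2

Answer: 2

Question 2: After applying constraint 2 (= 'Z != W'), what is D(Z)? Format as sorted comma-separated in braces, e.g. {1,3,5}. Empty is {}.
Constraint 1 (W < Y) on D(W)={4,5,6} D(Y)={3,4,6,8}: Y {3,4,6,8}->{6,8}
Constraint 2 (Z != W) on D(Z)={3,4,6,7,8} D(W)={4,5,6}: no change
So after constraint 2: D(Z) = {3,4,6,7,8}

Answer: {3,4,6,7,8}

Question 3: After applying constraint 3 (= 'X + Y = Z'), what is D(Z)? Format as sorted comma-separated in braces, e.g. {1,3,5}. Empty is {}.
Constraint 1 (W < Y) on D(W)={4,5,6} D(Y)={3,4,6,8}: Y {3,4,6,8}->{6,8}
Constraint 2 (Z != W) on D(Z)={3,4,6,7,8} D(W)={4,5,6}: no change
Constraint 3 (X + Y = Z) on D(X)={3,4,5,7} D(Y)={6,8} D(Z)={3,4,6,7,8}: X {3,4,5,7}->{}; Y {6,8}->{}; Z {3,4,6,7,8}->{}
So after constraint 3: D(Z) = {}

Answer: {}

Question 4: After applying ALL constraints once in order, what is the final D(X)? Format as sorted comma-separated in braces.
Answer: {}

Derivation:
Constraint 1 (W < Y) on D(W)={4,5,6} D(Y)={3,4,6,8}: Y {3,4,6,8}->{6,8}
Constraint 2 (Z != W) on D(Z)={3,4,6,7,8} D(W)={4,5,6}: no change
Constraint 3 (X + Y = Z) on D(X)={3,4,5,7} D(Y)={6,8} D(Z)={3,4,6,7,8}: X {3,4,5,7}->{}; Y {6,8}->{}; Z {3,4,6,7,8}->{}
So after all 3 constraints: D(X) = {}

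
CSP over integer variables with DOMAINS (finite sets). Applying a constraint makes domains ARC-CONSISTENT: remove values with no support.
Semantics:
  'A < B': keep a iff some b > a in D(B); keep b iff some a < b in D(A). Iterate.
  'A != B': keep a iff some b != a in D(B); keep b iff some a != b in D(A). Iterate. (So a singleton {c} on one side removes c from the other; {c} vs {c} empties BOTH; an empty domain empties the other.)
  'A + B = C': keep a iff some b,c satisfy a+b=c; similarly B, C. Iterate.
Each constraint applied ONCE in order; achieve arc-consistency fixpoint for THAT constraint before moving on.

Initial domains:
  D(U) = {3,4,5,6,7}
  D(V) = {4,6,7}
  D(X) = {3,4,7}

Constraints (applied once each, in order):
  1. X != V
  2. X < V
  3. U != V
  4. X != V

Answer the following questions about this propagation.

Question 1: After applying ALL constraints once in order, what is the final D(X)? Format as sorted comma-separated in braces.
Answer: {3,4}

Derivation:
Constraint 1 (X != V) on D(X)={3,4,7} D(V)={4,6,7}: no change
Constraint 2 (X < V) on D(X)={3,4,7} D(V)={4,6,7}: X {3,4,7}->{3,4}
Constraint 3 (U != V) on D(U)={3,4,5,6,7} D(V)={4,6,7}: no change
Constraint 4 (X != V) on D(X)={3,4} D(V)={4,6,7}: no change
So after all 4 constraints: D(X) = {3,4}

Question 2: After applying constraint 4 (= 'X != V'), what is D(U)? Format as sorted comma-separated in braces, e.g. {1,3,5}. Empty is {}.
Answer: {3,4,5,6,7}

Derivation:
Constraint 1 (X != V) on D(X)={3,4,7} D(V)={4,6,7}: no change
Constraint 2 (X < V) on D(X)={3,4,7} D(V)={4,6,7}: X {3,4,7}->{3,4}
Constraint 3 (U != V) on D(U)={3,4,5,6,7} D(V)={4,6,7}: no change
Constraint 4 (X != V) on D(X)={3,4} D(V)={4,6,7}: no change
So after constraint 4: D(U) = {3,4,5,6,7}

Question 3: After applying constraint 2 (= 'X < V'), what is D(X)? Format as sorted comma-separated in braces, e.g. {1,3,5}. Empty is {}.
Constraint 1 (X != V) on D(X)={3,4,7} D(V)={4,6,7}: no change
Constraint 2 (X < V) on D(X)={3,4,7} D(V)={4,6,7}: X {3,4,7}->{3,4}
So after constraint 2: D(X) = {3,4}

Answer: {3,4}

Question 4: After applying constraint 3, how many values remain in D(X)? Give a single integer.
Answer: 2

Derivation:
Constraint 1 (X != V) on D(X)={3,4,7} D(V)={4,6,7}: no change
Constraint 2 (X < V) on D(X)={3,4,7} D(V)={4,6,7}: X {3,4,7}->{3,4}
Constraint 3 (U != V) on D(U)={3,4,5,6,7} D(V)={4,6,7}: no change
So after constraint 3: D(X)={3,4}, size = 2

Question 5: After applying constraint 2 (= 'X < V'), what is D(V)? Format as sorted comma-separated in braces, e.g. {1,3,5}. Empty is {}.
Answer: {4,6,7}

Derivation:
Constraint 1 (X != V) on D(X)={3,4,7} D(V)={4,6,7}: no change
Constraint 2 (X < V) on D(X)={3,4,7} D(V)={4,6,7}: X {3,4,7}->{3,4}
So after constraint 2: D(V) = {4,6,7}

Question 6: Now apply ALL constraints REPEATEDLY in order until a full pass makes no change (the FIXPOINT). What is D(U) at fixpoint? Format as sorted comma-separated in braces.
pass 0 (initial): D(U)={3,4,5,6,7}
pass 1: X {3,4,7}->{3,4}
pass 2: no change
Fixpoint after 2 passes: D(U) = {3,4,5,6,7}

Answer: {3,4,5,6,7}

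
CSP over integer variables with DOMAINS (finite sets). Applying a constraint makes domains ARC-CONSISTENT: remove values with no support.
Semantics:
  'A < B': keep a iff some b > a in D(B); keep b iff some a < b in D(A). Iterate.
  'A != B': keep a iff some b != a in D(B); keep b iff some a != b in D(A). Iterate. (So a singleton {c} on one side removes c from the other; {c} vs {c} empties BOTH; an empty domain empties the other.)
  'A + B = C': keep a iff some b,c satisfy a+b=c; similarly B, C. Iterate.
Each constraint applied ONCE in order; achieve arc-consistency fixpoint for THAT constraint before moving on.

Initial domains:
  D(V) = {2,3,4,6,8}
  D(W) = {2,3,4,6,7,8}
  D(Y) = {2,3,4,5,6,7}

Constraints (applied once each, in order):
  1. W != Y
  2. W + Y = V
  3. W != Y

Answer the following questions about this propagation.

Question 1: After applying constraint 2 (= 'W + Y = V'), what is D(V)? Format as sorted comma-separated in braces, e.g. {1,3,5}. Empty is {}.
Constraint 1 (W != Y) on D(W)={2,3,4,6,7,8} D(Y)={2,3,4,5,6,7}: no change
Constraint 2 (W + Y = V) on D(W)={2,3,4,6,7,8} D(Y)={2,3,4,5,6,7} D(V)={2,3,4,6,8}: W {2,3,4,6,7,8}->{2,3,4,6}; Y {2,3,4,5,6,7}->{2,3,4,5,6}; V {2,3,4,6,8}->{4,6,8}
So after constraint 2: D(V) = {4,6,8}

Answer: {4,6,8}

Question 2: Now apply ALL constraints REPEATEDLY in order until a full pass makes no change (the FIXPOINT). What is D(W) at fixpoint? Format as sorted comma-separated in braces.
Answer: {2,3,4,6}

Derivation:
pass 0 (initial): D(W)={2,3,4,6,7,8}
pass 1: V {2,3,4,6,8}->{4,6,8}; W {2,3,4,6,7,8}->{2,3,4,6}; Y {2,3,4,5,6,7}->{2,3,4,5,6}
pass 2: no change
Fixpoint after 2 passes: D(W) = {2,3,4,6}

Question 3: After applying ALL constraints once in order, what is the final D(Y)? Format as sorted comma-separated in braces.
Constraint 1 (W != Y) on D(W)={2,3,4,6,7,8} D(Y)={2,3,4,5,6,7}: no change
Constraint 2 (W + Y = V) on D(W)={2,3,4,6,7,8} D(Y)={2,3,4,5,6,7} D(V)={2,3,4,6,8}: W {2,3,4,6,7,8}->{2,3,4,6}; Y {2,3,4,5,6,7}->{2,3,4,5,6}; V {2,3,4,6,8}->{4,6,8}
Constraint 3 (W != Y) on D(W)={2,3,4,6} D(Y)={2,3,4,5,6}: no change
So after all 3 constraints: D(Y) = {2,3,4,5,6}

Answer: {2,3,4,5,6}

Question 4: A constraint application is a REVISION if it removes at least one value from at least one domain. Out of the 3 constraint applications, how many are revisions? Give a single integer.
Answer: 1

Derivation:
Constraint 1 (W != Y) on D(W)={2,3,4,6,7,8} D(Y)={2,3,4,5,6,7}: no change => not a revision
Constraint 2 (W + Y = V) on D(W)={2,3,4,6,7,8} D(Y)={2,3,4,5,6,7} D(V)={2,3,4,6,8}: W {2,3,4,6,7,8}->{2,3,4,6}; Y {2,3,4,5,6,7}->{2,3,4,5,6}; V {2,3,4,6,8}->{4,6,8} => REVISION
Constraint 3 (W != Y) on D(W)={2,3,4,6} D(Y)={2,3,4,5,6}: no change => not a revision
Total revisions = 1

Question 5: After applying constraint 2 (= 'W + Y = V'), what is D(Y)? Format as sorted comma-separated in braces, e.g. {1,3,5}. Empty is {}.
Constraint 1 (W != Y) on D(W)={2,3,4,6,7,8} D(Y)={2,3,4,5,6,7}: no change
Constraint 2 (W + Y = V) on D(W)={2,3,4,6,7,8} D(Y)={2,3,4,5,6,7} D(V)={2,3,4,6,8}: W {2,3,4,6,7,8}->{2,3,4,6}; Y {2,3,4,5,6,7}->{2,3,4,5,6}; V {2,3,4,6,8}->{4,6,8}
So after constraint 2: D(Y) = {2,3,4,5,6}

Answer: {2,3,4,5,6}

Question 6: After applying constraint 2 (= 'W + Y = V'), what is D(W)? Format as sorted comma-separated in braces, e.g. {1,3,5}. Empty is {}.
Constraint 1 (W != Y) on D(W)={2,3,4,6,7,8} D(Y)={2,3,4,5,6,7}: no change
Constraint 2 (W + Y = V) on D(W)={2,3,4,6,7,8} D(Y)={2,3,4,5,6,7} D(V)={2,3,4,6,8}: W {2,3,4,6,7,8}->{2,3,4,6}; Y {2,3,4,5,6,7}->{2,3,4,5,6}; V {2,3,4,6,8}->{4,6,8}
So after constraint 2: D(W) = {2,3,4,6}

Answer: {2,3,4,6}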